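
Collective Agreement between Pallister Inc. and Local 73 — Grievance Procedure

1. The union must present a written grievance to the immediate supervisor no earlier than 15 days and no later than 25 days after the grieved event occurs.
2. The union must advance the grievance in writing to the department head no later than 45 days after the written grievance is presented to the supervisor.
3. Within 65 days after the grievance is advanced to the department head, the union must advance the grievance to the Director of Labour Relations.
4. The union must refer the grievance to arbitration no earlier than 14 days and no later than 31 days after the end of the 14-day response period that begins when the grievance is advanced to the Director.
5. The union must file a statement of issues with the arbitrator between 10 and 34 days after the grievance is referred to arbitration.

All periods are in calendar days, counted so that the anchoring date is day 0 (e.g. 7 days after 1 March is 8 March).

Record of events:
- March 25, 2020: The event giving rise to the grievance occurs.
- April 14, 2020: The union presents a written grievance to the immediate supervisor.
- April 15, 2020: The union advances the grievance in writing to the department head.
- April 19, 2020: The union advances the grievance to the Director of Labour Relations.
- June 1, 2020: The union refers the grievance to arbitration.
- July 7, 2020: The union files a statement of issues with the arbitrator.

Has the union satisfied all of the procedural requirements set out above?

No

Step 1 — 15 and 25 days from March 25, 2020 (when the grieved event occurs) are April 9, 2020 and April 19, 2020 respectively; done April 14, 2020, which is between those dates.
Step 2 — counting 45 days from April 14, 2020 (when the written grievance is presented to the supervisor) gives a deadline of May 29, 2020; completed April 15, 2020, before the deadline.
Step 3 — counting 65 days from April 15, 2020 (when the grievance is advanced to the department head) gives a deadline of June 19, 2020; completed April 19, 2020, before the deadline.
Step 4 — 14 and 31 days from May 3, 2020 (end of the 14-day response period, which began when the grievance is advanced to the Director on April 19, 2020) are May 17, 2020 and June 3, 2020 respectively; done June 1, 2020, which is between those dates.
Step 5 — 10 and 34 days from June 1, 2020 (when the grievance is referred to arbitration) are June 11, 2020 and July 5, 2020 respectively; done July 7, 2020 — 2 days after the window closed.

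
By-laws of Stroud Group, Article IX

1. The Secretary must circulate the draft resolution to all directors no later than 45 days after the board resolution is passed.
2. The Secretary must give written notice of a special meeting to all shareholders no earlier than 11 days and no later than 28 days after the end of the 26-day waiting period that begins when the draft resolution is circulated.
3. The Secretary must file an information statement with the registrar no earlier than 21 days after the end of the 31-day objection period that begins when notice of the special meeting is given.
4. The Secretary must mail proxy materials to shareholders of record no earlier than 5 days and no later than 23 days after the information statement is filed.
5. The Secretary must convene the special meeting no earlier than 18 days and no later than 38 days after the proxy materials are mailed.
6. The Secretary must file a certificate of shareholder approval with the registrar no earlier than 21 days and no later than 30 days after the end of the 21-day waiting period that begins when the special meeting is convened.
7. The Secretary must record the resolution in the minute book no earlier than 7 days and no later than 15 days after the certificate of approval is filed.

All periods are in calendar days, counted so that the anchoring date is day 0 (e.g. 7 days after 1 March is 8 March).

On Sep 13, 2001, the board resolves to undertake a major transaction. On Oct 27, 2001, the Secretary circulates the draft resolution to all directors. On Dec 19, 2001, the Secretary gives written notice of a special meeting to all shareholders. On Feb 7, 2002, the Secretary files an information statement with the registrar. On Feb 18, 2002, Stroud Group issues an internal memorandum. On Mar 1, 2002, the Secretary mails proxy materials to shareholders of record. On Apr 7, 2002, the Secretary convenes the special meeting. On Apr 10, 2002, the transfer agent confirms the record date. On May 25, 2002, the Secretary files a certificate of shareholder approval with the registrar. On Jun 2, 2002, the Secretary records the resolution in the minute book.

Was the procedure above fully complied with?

No

Step 1: 45 days after Sep 13, 2001 (when the board resolution is passed) is Oct 28, 2001; done Oct 27, 2001 — timely.
Step 2: the window is 11–28 days after Nov 22, 2001 (end of the 26-day waiting period, which began when the draft resolution is circulated on Oct 27, 2001), so Dec 3, 2001 through Dec 20, 2001; done Dec 19, 2001 — within the window.
Step 3: the earliest permitted date is 21 days after Jan 19, 2002 (end of the 31-day objection period, which began when notice of the special meeting is given on Dec 19, 2001), i.e. Feb 9, 2002; done Feb 7, 2002 — 2 days too early.
The procedure was therefore not followed at step 3.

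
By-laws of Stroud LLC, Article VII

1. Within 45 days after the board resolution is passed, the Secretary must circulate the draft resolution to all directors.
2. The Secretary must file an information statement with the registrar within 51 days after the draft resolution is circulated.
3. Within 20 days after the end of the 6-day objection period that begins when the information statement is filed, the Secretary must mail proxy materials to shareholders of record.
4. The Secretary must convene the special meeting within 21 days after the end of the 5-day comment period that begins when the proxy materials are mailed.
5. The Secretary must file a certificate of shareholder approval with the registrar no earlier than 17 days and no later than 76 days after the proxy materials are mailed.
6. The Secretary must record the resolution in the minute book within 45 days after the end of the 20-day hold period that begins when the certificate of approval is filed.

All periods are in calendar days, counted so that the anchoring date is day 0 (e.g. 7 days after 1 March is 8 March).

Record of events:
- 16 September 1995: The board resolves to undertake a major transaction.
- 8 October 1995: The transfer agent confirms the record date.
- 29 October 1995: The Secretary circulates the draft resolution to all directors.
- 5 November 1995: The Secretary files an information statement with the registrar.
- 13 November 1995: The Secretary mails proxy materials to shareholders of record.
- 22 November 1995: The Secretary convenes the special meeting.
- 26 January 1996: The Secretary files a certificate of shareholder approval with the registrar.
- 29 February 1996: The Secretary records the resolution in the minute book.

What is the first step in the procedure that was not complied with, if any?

(1) due by 16 September 1995 + 45 days = 31 October 1995; 29 October 1995 is within that limit.
(2) due by 29 October 1995 + 51 days = 19 December 1995; done 5 November 1995 — timely.
(3) due by 11 November 1995 + 20 days = 1 December 1995; 13 November 1995 is within that limit.
(4) due by 18 November 1995 + 21 days = 9 December 1995; completed 22 November 1995, before the deadline.
(5) the permitted window runs from 13 November 1995 + 17 = 30 November 1995 to 13 November 1995 + 76 = 28 January 1996; 26 January 1996 falls inside that range.
(6) due by 15 February 1996 + 45 days = 31 March 1996; completed 29 February 1996, before the deadline.

None — every step was satisfied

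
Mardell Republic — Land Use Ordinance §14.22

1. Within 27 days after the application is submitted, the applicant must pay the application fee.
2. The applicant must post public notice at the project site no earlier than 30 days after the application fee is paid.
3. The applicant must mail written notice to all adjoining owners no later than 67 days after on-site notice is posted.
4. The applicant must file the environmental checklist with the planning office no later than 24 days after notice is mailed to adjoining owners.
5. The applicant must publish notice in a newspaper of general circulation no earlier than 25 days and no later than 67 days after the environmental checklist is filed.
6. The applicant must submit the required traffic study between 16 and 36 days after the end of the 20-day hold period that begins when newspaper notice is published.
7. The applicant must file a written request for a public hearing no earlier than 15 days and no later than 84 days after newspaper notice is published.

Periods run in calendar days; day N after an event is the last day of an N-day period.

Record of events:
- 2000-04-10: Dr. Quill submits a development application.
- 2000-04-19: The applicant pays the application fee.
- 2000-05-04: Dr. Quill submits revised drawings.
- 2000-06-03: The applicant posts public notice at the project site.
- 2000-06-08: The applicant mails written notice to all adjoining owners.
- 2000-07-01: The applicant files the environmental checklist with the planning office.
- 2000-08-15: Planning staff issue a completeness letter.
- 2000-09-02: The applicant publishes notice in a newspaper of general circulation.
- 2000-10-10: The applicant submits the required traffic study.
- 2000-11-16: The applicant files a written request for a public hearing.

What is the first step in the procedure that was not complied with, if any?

Step 1: 27 days after 2000-04-10 (when the application is submitted) is 2000-05-07; done 2000-04-19 — timely.
Step 2: the earliest permitted date is 30 days after 2000-04-19 (when the application fee is paid), i.e. 2000-05-19; done 2000-06-03 — permitted.
Step 3: 67 days after 2000-06-03 (when on-site notice is posted) is 2000-08-09; completed 2000-06-08, before the deadline.
Step 4: 24 days after 2000-06-08 (when notice is mailed to adjoining owners) is 2000-07-02; completed 2000-07-01, before the deadline.
Step 5: the window is 25–67 days after 2000-07-01 (when the environmental checklist is filed), so 2000-07-26 through 2000-09-06; 2000-09-02 falls inside that range.
Step 6: the window is 16–36 days after 2000-09-22 (end of the 20-day hold period, which began when newspaper notice is published on 2000-09-02), so 2000-10-08 through 2000-10-28; 2000-10-10 falls inside that range.
Step 7: the window is 15–84 days after 2000-09-02 (when newspaper notice is published), so 2000-09-17 through 2000-11-25; 2000-11-16 falls inside that range.

None — every step was satisfied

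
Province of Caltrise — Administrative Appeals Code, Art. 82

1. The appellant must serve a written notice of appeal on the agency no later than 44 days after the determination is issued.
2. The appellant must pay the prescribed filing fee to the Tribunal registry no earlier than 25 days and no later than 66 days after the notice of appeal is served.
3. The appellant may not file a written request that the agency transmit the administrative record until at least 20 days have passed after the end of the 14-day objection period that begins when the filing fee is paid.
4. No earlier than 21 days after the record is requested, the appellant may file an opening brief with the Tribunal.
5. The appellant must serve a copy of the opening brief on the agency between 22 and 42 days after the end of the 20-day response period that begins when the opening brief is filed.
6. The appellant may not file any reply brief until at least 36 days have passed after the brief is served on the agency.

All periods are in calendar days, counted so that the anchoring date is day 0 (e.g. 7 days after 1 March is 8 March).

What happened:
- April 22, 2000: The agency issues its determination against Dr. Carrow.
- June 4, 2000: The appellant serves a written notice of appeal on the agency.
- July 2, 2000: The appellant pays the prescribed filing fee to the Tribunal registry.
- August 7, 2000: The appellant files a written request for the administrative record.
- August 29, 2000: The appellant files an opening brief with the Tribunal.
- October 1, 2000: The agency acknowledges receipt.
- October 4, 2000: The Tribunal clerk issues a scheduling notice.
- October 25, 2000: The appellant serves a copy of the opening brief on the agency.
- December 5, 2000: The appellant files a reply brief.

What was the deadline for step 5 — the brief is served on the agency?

October 30, 2000

The opening brief is filed on August 29, 2000; the 20-day response period therefore ends September 18, 2000, and step 5 runs from that date. The window is 22–42 days after September 18, 2000; it closes on October 30, 2000.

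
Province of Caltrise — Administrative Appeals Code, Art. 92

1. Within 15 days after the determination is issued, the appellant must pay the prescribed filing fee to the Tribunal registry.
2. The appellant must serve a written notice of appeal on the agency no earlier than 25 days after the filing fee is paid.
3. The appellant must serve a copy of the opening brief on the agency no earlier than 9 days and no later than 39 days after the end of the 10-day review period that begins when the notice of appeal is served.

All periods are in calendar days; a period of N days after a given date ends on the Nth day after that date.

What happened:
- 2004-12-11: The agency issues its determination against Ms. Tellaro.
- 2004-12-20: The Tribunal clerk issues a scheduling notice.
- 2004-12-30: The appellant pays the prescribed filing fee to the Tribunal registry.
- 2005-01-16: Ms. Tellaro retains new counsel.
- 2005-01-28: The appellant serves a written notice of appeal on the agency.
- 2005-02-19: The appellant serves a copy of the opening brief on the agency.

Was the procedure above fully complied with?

Step 1 — counting 15 days from 2004-12-11 (when the determination is issued) gives a deadline of 2004-12-26; done 2004-12-30 — 4 days late.

No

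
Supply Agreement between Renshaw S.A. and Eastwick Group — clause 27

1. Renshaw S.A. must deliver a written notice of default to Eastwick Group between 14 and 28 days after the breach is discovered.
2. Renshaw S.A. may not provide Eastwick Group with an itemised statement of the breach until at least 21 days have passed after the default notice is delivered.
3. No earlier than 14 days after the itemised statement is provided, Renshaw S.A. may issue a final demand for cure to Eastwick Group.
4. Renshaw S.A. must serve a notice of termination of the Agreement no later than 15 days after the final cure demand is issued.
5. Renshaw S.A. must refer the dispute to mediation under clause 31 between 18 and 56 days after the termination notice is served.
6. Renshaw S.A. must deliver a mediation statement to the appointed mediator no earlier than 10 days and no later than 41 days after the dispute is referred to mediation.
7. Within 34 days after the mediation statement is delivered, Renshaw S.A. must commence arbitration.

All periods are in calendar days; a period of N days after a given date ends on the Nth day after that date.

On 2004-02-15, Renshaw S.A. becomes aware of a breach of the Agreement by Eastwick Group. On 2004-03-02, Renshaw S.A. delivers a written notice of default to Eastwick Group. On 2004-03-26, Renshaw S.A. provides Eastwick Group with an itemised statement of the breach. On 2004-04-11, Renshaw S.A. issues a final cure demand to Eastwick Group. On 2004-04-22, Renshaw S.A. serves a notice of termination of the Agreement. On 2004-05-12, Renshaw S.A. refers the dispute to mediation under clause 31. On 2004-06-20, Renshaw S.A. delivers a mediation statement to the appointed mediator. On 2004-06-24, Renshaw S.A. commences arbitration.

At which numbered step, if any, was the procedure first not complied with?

Step 1 — 14 and 28 days from 2004-02-15 (when the breach is discovered) are 2004-02-29 and 2004-03-14 respectively; done 2004-03-02, which is between those dates.
Step 2 — must wait 21 days from 2004-03-02 (when the default notice is delivered), so not before 2004-03-23; done 2004-03-26 — permitted.
Step 3 — must wait 14 days from 2004-03-26 (when the itemised statement is provided), so not before 2004-04-09; done 2004-04-11, after the minimum wait.
Step 4 — counting 15 days from 2004-04-11 (when the final cure demand is issued) gives a deadline of 2004-04-26; done 2004-04-22 — timely.
Step 5 — 18 and 56 days from 2004-04-22 (when the termination notice is served) are 2004-05-10 and 2004-06-17 respectively; done 2004-05-12, which is between those dates.
Step 6 — 10 and 41 days from 2004-05-12 (when the dispute is referred to mediation) are 2004-05-22 and 2004-06-22 respectively; 2004-06-20 falls inside that range.
Step 7 — counting 34 days from 2004-06-20 (when the mediation statement is delivered) gives a deadline of 2004-07-24; 2004-06-24 is within that limit.

None — every step was satisfied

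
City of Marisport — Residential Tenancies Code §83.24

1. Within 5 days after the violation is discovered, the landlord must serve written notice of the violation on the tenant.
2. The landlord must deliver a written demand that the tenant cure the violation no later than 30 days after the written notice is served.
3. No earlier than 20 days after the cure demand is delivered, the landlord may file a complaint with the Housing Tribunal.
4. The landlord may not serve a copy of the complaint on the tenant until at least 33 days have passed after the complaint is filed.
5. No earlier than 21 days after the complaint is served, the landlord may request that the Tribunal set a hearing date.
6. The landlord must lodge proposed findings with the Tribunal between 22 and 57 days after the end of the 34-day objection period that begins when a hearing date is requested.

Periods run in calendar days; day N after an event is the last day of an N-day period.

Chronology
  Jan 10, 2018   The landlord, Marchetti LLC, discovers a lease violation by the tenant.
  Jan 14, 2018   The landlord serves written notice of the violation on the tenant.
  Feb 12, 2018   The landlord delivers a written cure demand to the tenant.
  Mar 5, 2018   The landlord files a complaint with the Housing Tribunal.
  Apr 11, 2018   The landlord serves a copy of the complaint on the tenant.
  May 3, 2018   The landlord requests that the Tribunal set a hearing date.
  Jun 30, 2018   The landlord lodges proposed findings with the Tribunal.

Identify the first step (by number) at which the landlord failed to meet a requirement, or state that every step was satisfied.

Step 1: 5 days after Jan 10, 2018 (when the violation is discovered) is Jan 15, 2018; Jan 14, 2018 is within that limit.
Step 2: 30 days after Jan 14, 2018 (when the written notice is served) is Feb 13, 2018; done Feb 12, 2018 — timely.
Step 3: the earliest permitted date is 20 days after Feb 12, 2018 (when the cure demand is delivered), i.e. Mar 4, 2018; Mar 5, 2018 is on or after that date.
Step 4: the earliest permitted date is 33 days after Mar 5, 2018 (when the complaint is filed), i.e. Apr 7, 2018; Apr 11, 2018 is on or after that date.
Step 5: the earliest permitted date is 21 days after Apr 11, 2018 (when the complaint is served), i.e. May 2, 2018; done May 3, 2018, after the minimum wait.
Step 6: the window is 22–57 days after Jun 6, 2018 (end of the 34-day objection period, which began when a hearing date is requested on May 3, 2018), so Jun 28, 2018 through Aug 2, 2018; Jun 30, 2018 falls inside that range.

None — every step was satisfied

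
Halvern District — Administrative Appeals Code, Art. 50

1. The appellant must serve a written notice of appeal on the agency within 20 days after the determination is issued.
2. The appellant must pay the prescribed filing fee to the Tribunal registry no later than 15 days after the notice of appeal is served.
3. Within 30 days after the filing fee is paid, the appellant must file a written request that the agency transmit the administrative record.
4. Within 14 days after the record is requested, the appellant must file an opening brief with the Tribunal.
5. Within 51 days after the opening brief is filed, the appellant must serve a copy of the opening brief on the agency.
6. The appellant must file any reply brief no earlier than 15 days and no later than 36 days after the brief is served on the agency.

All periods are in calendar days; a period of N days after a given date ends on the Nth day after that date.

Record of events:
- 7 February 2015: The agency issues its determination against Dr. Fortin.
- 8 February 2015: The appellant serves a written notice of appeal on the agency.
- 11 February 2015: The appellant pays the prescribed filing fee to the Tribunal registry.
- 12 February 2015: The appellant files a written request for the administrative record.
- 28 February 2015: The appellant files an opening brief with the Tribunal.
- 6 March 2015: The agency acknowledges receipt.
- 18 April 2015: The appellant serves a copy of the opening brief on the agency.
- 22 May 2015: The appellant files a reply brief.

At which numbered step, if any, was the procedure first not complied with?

Step 4

(1) due by 7 February 2015 + 20 days = 27 February 2015; 8 February 2015 is within that limit.
(2) due by 8 February 2015 + 15 days = 23 February 2015; completed 11 February 2015, before the deadline.
(3) due by 11 February 2015 + 30 days = 13 March 2015; done 12 February 2015 — timely.
(4) due by 12 February 2015 + 14 days = 26 February 2015; done 28 February 2015 — 2 days late.
No need to go further; step 4 was not satisfied.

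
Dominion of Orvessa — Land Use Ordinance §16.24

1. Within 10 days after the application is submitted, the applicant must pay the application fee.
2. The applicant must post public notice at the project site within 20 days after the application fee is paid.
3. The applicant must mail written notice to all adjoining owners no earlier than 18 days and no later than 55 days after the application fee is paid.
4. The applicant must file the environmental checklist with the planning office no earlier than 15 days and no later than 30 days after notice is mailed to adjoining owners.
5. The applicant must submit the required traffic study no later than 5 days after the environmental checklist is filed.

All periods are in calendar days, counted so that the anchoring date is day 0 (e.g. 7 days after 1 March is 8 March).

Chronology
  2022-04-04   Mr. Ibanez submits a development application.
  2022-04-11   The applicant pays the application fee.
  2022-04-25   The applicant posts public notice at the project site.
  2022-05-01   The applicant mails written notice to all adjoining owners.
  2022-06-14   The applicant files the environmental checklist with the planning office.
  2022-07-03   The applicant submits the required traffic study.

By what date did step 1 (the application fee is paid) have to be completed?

Step 1 runs from 2022-04-04, when the application is submitted. 10 days after 2022-04-04 is 2022-04-14.

2022-04-14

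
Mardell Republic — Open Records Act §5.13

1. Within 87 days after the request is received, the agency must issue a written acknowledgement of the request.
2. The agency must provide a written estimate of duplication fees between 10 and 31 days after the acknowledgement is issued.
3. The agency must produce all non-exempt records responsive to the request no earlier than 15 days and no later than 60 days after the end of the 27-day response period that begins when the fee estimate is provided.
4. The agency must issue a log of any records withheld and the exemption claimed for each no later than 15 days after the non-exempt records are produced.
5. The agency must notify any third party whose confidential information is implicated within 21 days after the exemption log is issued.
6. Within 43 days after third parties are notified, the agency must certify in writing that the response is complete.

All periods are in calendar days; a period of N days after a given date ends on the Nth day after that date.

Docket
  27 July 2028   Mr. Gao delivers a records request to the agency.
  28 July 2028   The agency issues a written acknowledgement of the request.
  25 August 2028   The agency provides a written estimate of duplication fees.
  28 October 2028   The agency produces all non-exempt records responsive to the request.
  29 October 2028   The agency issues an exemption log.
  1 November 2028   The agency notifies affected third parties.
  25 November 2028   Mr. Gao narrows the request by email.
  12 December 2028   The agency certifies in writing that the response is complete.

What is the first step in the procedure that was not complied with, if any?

Step 1: 87 days after 27 July 2028 (when the request is received) is 22 October 2028; completed 28 July 2028, before the deadline.
Step 2: the window is 10–31 days after 28 July 2028 (when the acknowledgement is issued), so 7 August 2028 through 28 August 2028; 25 August 2028 falls inside that range.
Step 3: the window is 15–60 days after 21 September 2028 (end of the 27-day response period, which began when the fee estimate is provided on 25 August 2028), so 6 October 2028 through 20 November 2028; done 28 October 2028 — within the window.
Step 4: 15 days after 28 October 2028 (when the non-exempt records are produced) is 12 November 2028; completed 29 October 2028, before the deadline.
Step 5: 21 days after 29 October 2028 (when the exemption log is issued) is 19 November 2028; 1 November 2028 is within that limit.
Step 6: 43 days after 1 November 2028 (when third parties are notified) is 14 December 2028; done 12 December 2028 — timely.

None — every step was satisfied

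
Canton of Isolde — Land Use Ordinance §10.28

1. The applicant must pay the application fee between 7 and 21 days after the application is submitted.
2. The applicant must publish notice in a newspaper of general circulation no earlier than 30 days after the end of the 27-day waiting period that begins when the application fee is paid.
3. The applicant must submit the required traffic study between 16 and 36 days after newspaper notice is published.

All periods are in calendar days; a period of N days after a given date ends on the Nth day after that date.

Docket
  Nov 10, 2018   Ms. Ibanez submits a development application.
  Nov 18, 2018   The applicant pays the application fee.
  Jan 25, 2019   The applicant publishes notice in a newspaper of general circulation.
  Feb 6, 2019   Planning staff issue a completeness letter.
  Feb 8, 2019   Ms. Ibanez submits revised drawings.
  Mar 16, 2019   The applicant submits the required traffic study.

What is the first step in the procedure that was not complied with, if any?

Step 3

Step 1 — 7 and 21 days from Nov 10, 2018 (when the application is submitted) are Nov 17, 2018 and Dec 1, 2018 respectively; done Nov 18, 2018 — within the window.
Step 2 — must wait 30 days from Dec 15, 2018 (end of the 27-day waiting period, which began when the application fee is paid on Nov 18, 2018), so not before Jan 14, 2019; done Jan 25, 2019 — permitted.
Step 3 — 16 and 36 days from Jan 25, 2019 (when newspaper notice is published) are Feb 10, 2019 and Mar 2, 2019 respectively; done Mar 16, 2019 — 14 days after the window closed.
No need to go further; step 3 was not satisfied.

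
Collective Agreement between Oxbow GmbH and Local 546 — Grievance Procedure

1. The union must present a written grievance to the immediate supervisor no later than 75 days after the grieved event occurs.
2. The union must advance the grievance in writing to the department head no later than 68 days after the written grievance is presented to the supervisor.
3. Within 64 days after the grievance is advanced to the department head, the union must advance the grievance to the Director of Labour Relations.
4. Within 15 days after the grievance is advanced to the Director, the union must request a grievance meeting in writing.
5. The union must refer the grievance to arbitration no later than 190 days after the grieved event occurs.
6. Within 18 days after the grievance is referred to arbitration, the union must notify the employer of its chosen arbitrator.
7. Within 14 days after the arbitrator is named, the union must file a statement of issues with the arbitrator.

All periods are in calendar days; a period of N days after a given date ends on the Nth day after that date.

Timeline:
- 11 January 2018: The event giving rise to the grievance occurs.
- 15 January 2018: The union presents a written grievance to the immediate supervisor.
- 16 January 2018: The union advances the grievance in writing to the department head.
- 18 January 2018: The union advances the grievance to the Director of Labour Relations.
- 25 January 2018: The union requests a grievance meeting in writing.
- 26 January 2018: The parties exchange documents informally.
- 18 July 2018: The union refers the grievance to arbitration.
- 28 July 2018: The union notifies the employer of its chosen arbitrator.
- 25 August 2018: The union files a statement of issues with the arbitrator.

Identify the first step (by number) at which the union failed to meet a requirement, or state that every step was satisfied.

Step 7

(1) due by 11 January 2018 + 75 days = 27 March 2018; completed 15 January 2018, before the deadline.
(2) due by 15 January 2018 + 68 days = 24 March 2018; 16 January 2018 is within that limit.
(3) due by 16 January 2018 + 64 days = 21 March 2018; 18 January 2018 is within that limit.
(4) due by 18 January 2018 + 15 days = 2 February 2018; done 25 January 2018 — timely.
(5) due by 11 January 2018 + 190 days = 20 July 2018; 18 July 2018 is within that limit.
(6) due by 18 July 2018 + 18 days = 5 August 2018; done 28 July 2018 — timely.
(7) due by 28 July 2018 + 14 days = 11 August 2018; done 25 August 2018 — 14 days late.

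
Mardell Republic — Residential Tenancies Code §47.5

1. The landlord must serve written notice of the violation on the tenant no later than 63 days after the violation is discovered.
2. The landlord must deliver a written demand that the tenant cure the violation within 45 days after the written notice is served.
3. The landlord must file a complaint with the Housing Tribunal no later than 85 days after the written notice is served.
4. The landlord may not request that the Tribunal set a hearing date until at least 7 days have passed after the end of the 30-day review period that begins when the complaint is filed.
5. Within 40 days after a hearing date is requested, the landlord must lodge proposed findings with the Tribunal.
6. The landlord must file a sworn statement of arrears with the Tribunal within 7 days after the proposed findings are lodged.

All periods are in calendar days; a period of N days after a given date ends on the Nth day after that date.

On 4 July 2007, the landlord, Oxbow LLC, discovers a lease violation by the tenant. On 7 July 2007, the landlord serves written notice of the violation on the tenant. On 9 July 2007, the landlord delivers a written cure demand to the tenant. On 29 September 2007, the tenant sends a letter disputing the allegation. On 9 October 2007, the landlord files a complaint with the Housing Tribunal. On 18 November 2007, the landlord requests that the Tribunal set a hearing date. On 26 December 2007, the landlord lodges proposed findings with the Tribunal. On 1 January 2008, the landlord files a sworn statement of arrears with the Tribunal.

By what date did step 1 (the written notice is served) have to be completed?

Step 1 runs from 4 July 2007, when the violation is discovered. 63 days after 4 July 2007 is 5 September 2007.

5 September 2007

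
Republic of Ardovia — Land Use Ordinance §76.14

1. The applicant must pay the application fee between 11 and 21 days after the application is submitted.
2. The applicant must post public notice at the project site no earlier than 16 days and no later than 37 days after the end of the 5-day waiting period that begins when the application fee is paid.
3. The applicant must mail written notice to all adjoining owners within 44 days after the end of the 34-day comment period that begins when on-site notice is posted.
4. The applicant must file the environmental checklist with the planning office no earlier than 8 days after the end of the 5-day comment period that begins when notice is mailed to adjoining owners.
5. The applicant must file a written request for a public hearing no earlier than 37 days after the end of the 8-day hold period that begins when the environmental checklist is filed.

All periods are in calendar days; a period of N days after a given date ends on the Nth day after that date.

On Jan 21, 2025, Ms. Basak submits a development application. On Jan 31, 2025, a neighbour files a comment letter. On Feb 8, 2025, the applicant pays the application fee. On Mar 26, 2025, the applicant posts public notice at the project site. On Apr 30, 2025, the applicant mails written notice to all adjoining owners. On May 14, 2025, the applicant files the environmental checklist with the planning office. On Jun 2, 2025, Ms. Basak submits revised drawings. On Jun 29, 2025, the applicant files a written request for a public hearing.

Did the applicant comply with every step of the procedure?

(1) the permitted window runs from Jan 21, 2025 + 11 = Feb 1, 2025 to Jan 21, 2025 + 21 = Feb 11, 2025; done Feb 8, 2025 — within the window.
(2) the permitted window runs from Feb 13, 2025 + 16 = Mar 1, 2025 to Feb 13, 2025 + 37 = Mar 22, 2025; done Mar 26, 2025 — 4 days after the window closed.
No need to go further; step 2 was not satisfied.

No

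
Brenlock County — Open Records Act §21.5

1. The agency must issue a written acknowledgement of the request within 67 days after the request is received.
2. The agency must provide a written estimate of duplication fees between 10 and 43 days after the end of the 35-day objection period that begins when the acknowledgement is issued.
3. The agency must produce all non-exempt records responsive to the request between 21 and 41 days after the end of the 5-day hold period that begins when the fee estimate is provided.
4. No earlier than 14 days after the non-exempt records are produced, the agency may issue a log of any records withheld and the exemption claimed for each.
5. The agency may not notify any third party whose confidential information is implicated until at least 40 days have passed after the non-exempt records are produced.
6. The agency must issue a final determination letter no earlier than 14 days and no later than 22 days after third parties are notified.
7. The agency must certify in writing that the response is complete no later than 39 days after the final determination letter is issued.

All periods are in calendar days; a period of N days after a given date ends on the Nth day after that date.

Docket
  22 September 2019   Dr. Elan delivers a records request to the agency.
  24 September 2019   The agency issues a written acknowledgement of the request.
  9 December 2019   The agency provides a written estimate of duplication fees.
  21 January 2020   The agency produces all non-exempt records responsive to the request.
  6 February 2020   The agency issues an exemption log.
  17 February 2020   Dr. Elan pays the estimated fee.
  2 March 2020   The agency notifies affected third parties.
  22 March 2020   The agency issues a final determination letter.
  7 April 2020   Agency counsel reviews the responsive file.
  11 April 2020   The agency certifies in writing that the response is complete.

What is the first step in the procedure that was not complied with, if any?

Step 1 — counting 67 days from 22 September 2019 (when the request is received) gives a deadline of 28 November 2019; 24 September 2019 is within that limit.
Step 2 — 10 and 43 days from 29 October 2019 (end of the 35-day objection period, which began when the acknowledgement is issued on 24 September 2019) are 8 November 2019 and 11 December 2019 respectively; 9 December 2019 falls inside that range.
Step 3 — 21 and 41 days from 14 December 2019 (end of the 5-day hold period, which began when the fee estimate is provided on 9 December 2019) are 4 January 2020 and 24 January 2020 respectively; done 21 January 2020, which is between those dates.
Step 4 — must wait 14 days from 21 January 2020 (when the non-exempt records are produced), so not before 4 February 2020; 6 February 2020 is on or after that date.
Step 5 — must wait 40 days from 21 January 2020 (when the non-exempt records are produced), so not before 1 March 2020; 2 March 2020 is on or after that date.
Step 6 — 14 and 22 days from 2 March 2020 (when third parties are notified) are 16 March 2020 and 24 March 2020 respectively; done 22 March 2020, which is between those dates.
Step 7 — counting 39 days from 22 March 2020 (when the final determination letter is issued) gives a deadline of 30 April 2020; completed 11 April 2020, before the deadline.

None — every step was satisfied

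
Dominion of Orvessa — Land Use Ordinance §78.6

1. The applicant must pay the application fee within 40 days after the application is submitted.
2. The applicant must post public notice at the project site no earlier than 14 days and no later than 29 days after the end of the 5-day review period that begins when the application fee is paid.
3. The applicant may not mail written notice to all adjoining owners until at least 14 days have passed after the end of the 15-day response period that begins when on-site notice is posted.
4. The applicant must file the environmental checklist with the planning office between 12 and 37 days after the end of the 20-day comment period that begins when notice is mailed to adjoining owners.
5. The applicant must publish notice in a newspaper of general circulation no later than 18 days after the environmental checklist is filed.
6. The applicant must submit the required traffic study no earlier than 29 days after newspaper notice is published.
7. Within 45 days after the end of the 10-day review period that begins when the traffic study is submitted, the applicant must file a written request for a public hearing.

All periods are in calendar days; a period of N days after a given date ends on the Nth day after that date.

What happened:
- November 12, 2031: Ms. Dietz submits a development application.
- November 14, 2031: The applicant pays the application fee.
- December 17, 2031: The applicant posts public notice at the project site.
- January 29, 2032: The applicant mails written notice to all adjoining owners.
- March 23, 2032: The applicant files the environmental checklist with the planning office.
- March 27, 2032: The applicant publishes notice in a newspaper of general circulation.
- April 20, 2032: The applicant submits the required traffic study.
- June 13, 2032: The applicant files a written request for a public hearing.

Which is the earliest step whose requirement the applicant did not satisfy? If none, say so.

Step 1 — counting 40 days from November 12, 2031 (when the application is submitted) gives a deadline of December 22, 2031; done November 14, 2031 — timely.
Step 2 — 14 and 29 days from November 19, 2031 (end of the 5-day review period, which began when the application fee is paid on November 14, 2031) are December 3, 2031 and December 18, 2031 respectively; December 17, 2031 falls inside that range.
Step 3 — must wait 14 days from January 1, 2032 (end of the 15-day response period, which began when on-site notice is posted on December 17, 2031), so not before January 15, 2032; done January 29, 2032 — permitted.
Step 4 — 12 and 37 days from February 18, 2032 (end of the 20-day comment period, which began when notice is mailed to adjoining owners on January 29, 2032) are March 1, 2032 and March 26, 2032 respectively; done March 23, 2032, which is between those dates.
Step 5 — counting 18 days from March 23, 2032 (when the environmental checklist is filed) gives a deadline of April 10, 2032; March 27, 2032 is within that limit.
Step 6 — must wait 29 days from March 27, 2032 (when newspaper notice is published), so not before April 25, 2032; April 20, 2032 is 5 days before the earliest permitted date.

Step 6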